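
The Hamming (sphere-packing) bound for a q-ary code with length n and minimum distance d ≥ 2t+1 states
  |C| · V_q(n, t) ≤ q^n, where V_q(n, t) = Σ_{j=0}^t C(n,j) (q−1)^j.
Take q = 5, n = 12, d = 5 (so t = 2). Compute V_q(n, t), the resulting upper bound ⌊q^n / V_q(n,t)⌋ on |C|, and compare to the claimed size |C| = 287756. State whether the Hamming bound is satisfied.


V_q(n, t) = 1105, q^n = 244140625, Hamming bound = 220941, |C| = 287756 > bound (violated).

Step 1: Compute V_q(n, t) = Σ_{j=0}^2 C(n, j) (q−1)^j.
  j = 0: C(12,0)·(4)^0 = 1·1 = 1.
  j = 1: C(12,1)·(4)^1 = 12·4 = 48.
  j = 2: C(12,2)·(4)^2 = 66·16 = 1056.
  V_q(n, t) = 1 + 48 + 1056 = 1105.
Step 2: q^n = 5^12 = 244140625.
Step 3: Hamming bound ⌊q^n / V_q(n,t)⌋ = ⌊244140625/1105⌋ = 220941.
Step 4: Compare |C| = 287756 to 220941: violated.
The claimed |C| lies above the Hamming bound, so no 5-ary code of length 12 with d ≥ 5 can have 287756 codewords.


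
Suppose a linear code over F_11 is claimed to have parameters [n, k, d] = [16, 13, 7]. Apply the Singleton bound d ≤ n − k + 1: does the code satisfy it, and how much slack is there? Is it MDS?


Singleton RHS = n − k + 1 = 4, slack = -3, bound violated (no such code; not MDS).

Singleton bound: d ≤ n − k + 1.
Here n = 16, k = 13, so n − k + 1 = 4.
Given d = 7, check d ≤ 4: NO.
Slack = (n − k + 1) − d = -3.
The slack is negative: d = 7 exceeds n − k + 1 = 4 by 3, so the Singleton bound is violated and no linear [16, 13, 7]_11 code can exist. In particular it is not MDS (MDS requires d = n − k + 1 exactly).
Description: the claimed parameters are [16, 13, 7]_11; such a code would be impossible (violates the Singleton bound).


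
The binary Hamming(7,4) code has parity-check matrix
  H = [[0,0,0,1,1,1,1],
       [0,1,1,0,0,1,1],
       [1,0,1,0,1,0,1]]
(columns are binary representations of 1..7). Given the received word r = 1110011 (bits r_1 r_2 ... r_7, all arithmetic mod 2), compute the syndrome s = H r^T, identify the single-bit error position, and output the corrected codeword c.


s = (0, 0, 1)^T, error position = 1, corrected codeword c = 0110011

Compute s = H r^T mod 2 one row at a time:
  s_1 = 0 + 0 + 1 + 1 = 2 ≡ 0 (mod 2).
  s_2 = 1 + 1 + 1 + 1 = 4 ≡ 0 (mod 2).
  s_3 = 1 + 1 + 0 + 1 = 3 ≡ 1 (mod 2).
s = (0, 0, 1)^T — this equals column 1 of H (binary 001), so error is at position 1.
Correct: flip bit 1 of r = 1110011 to get c = 0110011.


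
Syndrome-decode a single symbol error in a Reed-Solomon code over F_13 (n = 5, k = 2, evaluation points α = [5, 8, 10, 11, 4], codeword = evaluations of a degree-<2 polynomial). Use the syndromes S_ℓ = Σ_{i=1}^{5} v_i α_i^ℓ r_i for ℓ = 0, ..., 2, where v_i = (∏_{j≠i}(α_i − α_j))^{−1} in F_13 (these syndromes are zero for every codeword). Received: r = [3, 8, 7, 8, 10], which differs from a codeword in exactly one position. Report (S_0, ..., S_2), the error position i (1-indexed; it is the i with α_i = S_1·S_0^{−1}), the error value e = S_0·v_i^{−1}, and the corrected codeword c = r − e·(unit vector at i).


S = (11, 4, 5), error at position 4, error magnitude e = 8, c = [3, 8, 7, 0, 10].

Step 1: column multipliers v_i = (∏_{j≠i}(α_i − α_j))^{−1} mod 13.
  i = 1 (α = 5): (5−8)(5−10)(5−11)(5−4) = (−3)·(−5)·(−6)·1 = −90 ≡ 1, so v_1 = 1^{−1} = 1 (mod 13).
  i = 2 (α = 8): (8−5)(8−10)(8−11)(8−4) = 3·(−2)·(−3)·4 = 72 ≡ 7, so v_2 = 7^{−1} = 2 (mod 13).
  i = 3 (α = 10): (10−5)(10−8)(10−11)(10−4) = 5·2·(−1)·6 = −60 ≡ 5, so v_3 = 5^{−1} = 8 (mod 13).
  i = 4 (α = 11): (11−5)(11−8)(11−10)(11−4) = 6·3·1·7 = 126 ≡ 9, so v_4 = 9^{−1} = 3 (mod 13).
  i = 5 (α = 4): (4−5)(4−8)(4−10)(4−11) = (−1)·(−4)·(−6)·(−7) = 168 ≡ 12, so v_5 = 12^{−1} = 12 (mod 13).
  v = [1, 2, 8, 3, 12].
Step 2: syndromes of r = [3, 8, 7, 8, 10] (all sums mod 13).
  S_0 = Σ v_i r_i = 1·3 + 2·8 + 8·7 + 3·8 + 12·10 = 219 ≡ 11.
  S_1 = Σ v_i α_i r_i = 1·5·3 + 2·8·8 + 8·10·7 + 3·11·8 + 12·4·10 = 1447 ≡ 4.
  α_i^2 mod 13 = [12, 12, 9, 4, 3].
  S_2 = Σ v_i α_i^2 r_i = 1·12·3 + 2·12·8 + 8·9·7 + 3·4·8 + 12·3·10 = 1188 ≡ 5.
  S = (11, 4, 5) ≠ 0, so r is not a codeword (an error is present).
Step 3: locate the error. For a single error e at position i, S_ℓ = v_i·e·α_i^ℓ, so α_err = S_1/S_0.
  S_0^{−1} = 11^{−1} = 6 (mod 13), so α_err = 4·6 = 24 ≡ 11 = α_4. Error position i = 4.
  Consistency check: S_2/S_1 = 5·10 = 50 ≡ 11 = α_err ✓ (single-error assumption holds).
Step 4: error magnitude e = S_0/v_4 = S_0·∏_{j≠4}(α_4 − α_j) = 11·9 = 99 ≡ 8 (mod 13).
Step 5: correct position 4: c_4 = r_4 − e = 8 − 8 ≡ 0 (mod 13). Hence c = [3, 8, 7, 0, 10].
  Check: interpolating c through the α_i gives m(x) = 12 + 6·x (degree < 2) with m(α_i) = c_i for every i, so c is indeed a codeword.


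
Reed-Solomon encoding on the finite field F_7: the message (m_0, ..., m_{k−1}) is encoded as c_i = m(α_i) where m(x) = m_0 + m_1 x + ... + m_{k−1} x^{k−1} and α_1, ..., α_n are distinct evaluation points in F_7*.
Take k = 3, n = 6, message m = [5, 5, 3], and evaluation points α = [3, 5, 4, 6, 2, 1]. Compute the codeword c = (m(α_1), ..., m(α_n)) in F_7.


c = [5, 0, 3, 3, 6, 6]

Message polynomial: m(x) = 5 + 5·x + 3·x^2 (mod 7).
For each evaluation point α_i, compute m(α_i) mod 7:
  α_1 = 3: Horner steps 3 → 0 → 5, so m(3) = 5.
  α_2 = 5: Horner steps 3 → 6 → 0, so m(5) = 0.
  α_3 = 4: Horner steps 3 → 3 → 3, so m(4) = 3.
  α_4 = 6: Horner steps 3 → 2 → 3, so m(6) = 3.
  α_5 = 2: Horner steps 3 → 4 → 6, so m(2) = 6.
  α_6 = 1: Horner steps 3 → 1 → 6, so m(1) = 6.
Codeword c = [5, 0, 3, 3, 6, 6] ∈ F_7^6.


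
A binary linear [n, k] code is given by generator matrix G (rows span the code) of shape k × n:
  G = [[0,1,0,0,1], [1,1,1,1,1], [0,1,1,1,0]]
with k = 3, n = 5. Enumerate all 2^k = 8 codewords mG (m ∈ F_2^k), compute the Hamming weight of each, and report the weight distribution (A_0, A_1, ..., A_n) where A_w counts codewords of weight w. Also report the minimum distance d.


Weight distribution: A_0 = 1, A_2 = 3, A_3 = 3, A_5 = 1. Minimum distance d = 2.

Enumerate all 2^3 = 8 messages m ∈ F_2^3.
For each, compute codeword c = mG in F_2^5, then tally its weight.
  m = 000 → c = 00000, weight = 0.
  m = 100 → c = 01001, weight = 2.
  m = 010 → c = 11111, weight = 5.
  m = 110 → c = 10110, weight = 3.
  m = 001 → c = 01110, weight = 3.
  m = 101 → c = 00111, weight = 3.
  m = 011 → c = 10001, weight = 2.
  m = 111 → c = 11000, weight = 2.
Tally weights:
  weight 0: 1 codewords.
  weight 2: 3 codewords.
  weight 3: 3 codewords.
  weight 5: 1 codewords.
Minimum distance d = smallest w > 0 with A_w > 0 = 2.
Sanity: Σ A_w = 8 = 2^3 = 8 ✓.


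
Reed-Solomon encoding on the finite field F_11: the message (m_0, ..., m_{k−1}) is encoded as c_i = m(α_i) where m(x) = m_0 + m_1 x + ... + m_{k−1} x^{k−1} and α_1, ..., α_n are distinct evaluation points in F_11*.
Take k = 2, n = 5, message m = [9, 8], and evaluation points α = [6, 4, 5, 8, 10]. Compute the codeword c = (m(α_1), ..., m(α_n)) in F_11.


c = [2, 8, 5, 7, 1]

Message polynomial: m(x) = 9 + 8·x (mod 11).
For each evaluation point α_i, compute m(α_i) mod 11:
  α_1 = 6: Horner steps 8 → 2, so m(6) = 2.
  α_2 = 4: Horner steps 8 → 8, so m(4) = 8.
  α_3 = 5: Horner steps 8 → 5, so m(5) = 5.
  α_4 = 8: Horner steps 8 → 7, so m(8) = 7.
  α_5 = 10: Horner steps 8 → 1, so m(10) = 1.
Codeword c = [2, 8, 5, 7, 1] ∈ F_11^5.


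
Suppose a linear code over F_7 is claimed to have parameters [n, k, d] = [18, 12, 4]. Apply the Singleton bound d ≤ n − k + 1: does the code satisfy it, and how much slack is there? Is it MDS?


Singleton RHS = n − k + 1 = 7, slack = 3, bound satisfied, not MDS.

Singleton bound: d ≤ n − k + 1.
Here n = 18, k = 12, so n − k + 1 = 7.
Given d = 4, check d ≤ 7: YES.
Slack = (n − k + 1) − d = 3.
The code is NOT MDS (slack = 3 > 0).
Description: the claimed parameters are [18, 12, 4]_7; such a code would be non-MDS.


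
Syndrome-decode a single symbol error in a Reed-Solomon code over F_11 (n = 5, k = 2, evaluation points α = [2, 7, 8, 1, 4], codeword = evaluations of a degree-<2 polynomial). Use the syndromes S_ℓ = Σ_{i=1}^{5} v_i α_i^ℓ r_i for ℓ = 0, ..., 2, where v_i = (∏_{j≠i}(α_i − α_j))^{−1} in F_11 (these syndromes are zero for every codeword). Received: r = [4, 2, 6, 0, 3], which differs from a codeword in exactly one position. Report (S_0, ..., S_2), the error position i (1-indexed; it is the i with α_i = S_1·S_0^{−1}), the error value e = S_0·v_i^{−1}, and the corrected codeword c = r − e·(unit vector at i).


S = (4, 5, 9), error at position 5, error magnitude e = 2, c = [4, 2, 6, 0, 1].

Step 1: column multipliers v_i = (∏_{j≠i}(α_i − α_j))^{−1} mod 11.
  i = 1 (α = 2): (2−7)(2−8)(2−1)(2−4) = (−5)·(−6)·1·(−2) = −60 ≡ 6, so v_1 = 6^{−1} = 2 (mod 11).
  i = 2 (α = 7): (7−2)(7−8)(7−1)(7−4) = 5·(−1)·6·3 = −90 ≡ 9, so v_2 = 9^{−1} = 5 (mod 11).
  i = 3 (α = 8): (8−2)(8−7)(8−1)(8−4) = 6·1·7·4 = 168 ≡ 3, so v_3 = 3^{−1} = 4 (mod 11).
  i = 4 (α = 1): (1−2)(1−7)(1−8)(1−4) = (−1)·(−6)·(−7)·(−3) = 126 ≡ 5, so v_4 = 5^{−1} = 9 (mod 11).
  i = 5 (α = 4): (4−2)(4−7)(4−8)(4−1) = 2·(−3)·(−4)·3 = 72 ≡ 6, so v_5 = 6^{−1} = 2 (mod 11).
  v = [2, 5, 4, 9, 2].
Step 2: syndromes of r = [4, 2, 6, 0, 3] (all sums mod 11).
  S_0 = Σ v_i r_i = 2·4 + 5·2 + 4·6 + 9·0 + 2·3 = 48 ≡ 4.
  S_1 = Σ v_i α_i r_i = 2·2·4 + 5·7·2 + 4·8·6 + 9·1·0 + 2·4·3 = 302 ≡ 5.
  α_i^2 mod 11 = [4, 5, 9, 1, 5].
  S_2 = Σ v_i α_i^2 r_i = 2·4·4 + 5·5·2 + 4·9·6 + 9·1·0 + 2·5·3 = 328 ≡ 9.
  S = (4, 5, 9) ≠ 0, so r is not a codeword (an error is present).
Step 3: locate the error. For a single error e at position i, S_ℓ = v_i·e·α_i^ℓ, so α_err = S_1/S_0.
  S_0^{−1} = 4^{−1} = 3 (mod 11), so α_err = 5·3 = 15 ≡ 4 = α_5. Error position i = 5.
  Consistency check: S_2/S_1 = 9·9 = 81 ≡ 4 = α_err ✓ (single-error assumption holds).
Step 4: error magnitude e = S_0/v_5 = S_0·∏_{j≠5}(α_5 − α_j) = 4·6 = 24 ≡ 2 (mod 11).
Step 5: correct position 5: c_5 = r_5 − e = 3 − 2 ≡ 1 (mod 11). Hence c = [4, 2, 6, 0, 1].
  Check: interpolating c through the α_i gives m(x) = 7 + 4·x (degree < 2) with m(α_i) = c_i for every i, so c is indeed a codeword.


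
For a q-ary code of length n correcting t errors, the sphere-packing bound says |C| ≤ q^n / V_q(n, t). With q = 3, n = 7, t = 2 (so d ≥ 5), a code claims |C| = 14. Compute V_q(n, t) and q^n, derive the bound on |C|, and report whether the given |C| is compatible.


V_q(n, t) = 99, q^n = 2187, Hamming bound = 22, |C| = 14 ≤ bound (satisfied).

Step 1: Compute V_q(n, t) = Σ_{j=0}^2 C(n, j) (q−1)^j.
  j = 0: C(7,0)·(2)^0 = 1·1 = 1.
  j = 1: C(7,1)·(2)^1 = 7·2 = 14.
  j = 2: C(7,2)·(2)^2 = 21·4 = 84.
  V_q(n, t) = 1 + 14 + 84 = 99.
Step 2: q^n = 3^7 = 2187.
Step 3: Hamming bound ⌊q^n / V_q(n,t)⌋ = ⌊2187/99⌋ = 22.
Step 4: Compare |C| = 14 to 22: satisfied.
The claimed |C| lies below the Hamming bound.


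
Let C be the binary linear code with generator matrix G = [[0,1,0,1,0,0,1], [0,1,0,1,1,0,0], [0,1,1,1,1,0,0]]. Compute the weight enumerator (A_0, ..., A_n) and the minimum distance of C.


Weight distribution: A_0 = 1, A_1 = 1, A_2 = 1, A_3 = 3, A_4 = 2. Minimum distance d = 1.

Enumerate all 2^3 = 8 messages m ∈ F_2^3.
For each, compute codeword c = mG in F_2^7, then tally its weight.
  m = 000 → c = 0000000, weight = 0.
  m = 100 → c = 0101001, weight = 3.
  m = 010 → c = 0101100, weight = 3.
  m = 110 → c = 0000101, weight = 2.
  m = 001 → c = 0111100, weight = 4.
  m = 101 → c = 0010101, weight = 3.
  m = 011 → c = 0010000, weight = 1.
  m = 111 → c = 0111001, weight = 4.
Tally weights:
  weight 0: 1 codewords.
  weight 1: 1 codewords.
  weight 2: 1 codewords.
  weight 3: 3 codewords.
  weight 4: 2 codewords.
Minimum distance d = smallest w > 0 with A_w > 0 = 1.
Sanity: Σ A_w = 8 = 2^3 = 8 ✓.


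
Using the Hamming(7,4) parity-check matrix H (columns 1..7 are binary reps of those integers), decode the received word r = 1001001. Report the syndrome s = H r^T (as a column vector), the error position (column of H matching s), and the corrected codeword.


s = (0, 1, 0)^T, error position = 2, corrected codeword c = 1101001

Compute s = H r^T mod 2 one row at a time:
  s_1 = 1 + 0 + 0 + 1 = 2 ≡ 0 (mod 2).
  s_2 = 0 + 0 + 0 + 1 = 1 ≡ 1 (mod 2).
  s_3 = 1 + 0 + 0 + 1 = 2 ≡ 0 (mod 2).
s = (0, 1, 0)^T — this equals column 2 of H (binary 010), so error is at position 2.
Correct: flip bit 2 of r = 1001001 to get c = 1101001.


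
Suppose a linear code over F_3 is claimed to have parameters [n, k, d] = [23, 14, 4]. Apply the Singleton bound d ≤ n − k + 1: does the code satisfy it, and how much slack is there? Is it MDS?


Singleton RHS = n − k + 1 = 10, slack = 6, bound satisfied, not MDS.

Singleton bound: d ≤ n − k + 1.
Here n = 23, k = 14, so n − k + 1 = 10.
Given d = 4, check d ≤ 10: YES.
Slack = (n − k + 1) − d = 6.
The code is NOT MDS (slack = 6 > 0).
Description: the claimed parameters are [23, 14, 4]_3; such a code would be non-MDS.


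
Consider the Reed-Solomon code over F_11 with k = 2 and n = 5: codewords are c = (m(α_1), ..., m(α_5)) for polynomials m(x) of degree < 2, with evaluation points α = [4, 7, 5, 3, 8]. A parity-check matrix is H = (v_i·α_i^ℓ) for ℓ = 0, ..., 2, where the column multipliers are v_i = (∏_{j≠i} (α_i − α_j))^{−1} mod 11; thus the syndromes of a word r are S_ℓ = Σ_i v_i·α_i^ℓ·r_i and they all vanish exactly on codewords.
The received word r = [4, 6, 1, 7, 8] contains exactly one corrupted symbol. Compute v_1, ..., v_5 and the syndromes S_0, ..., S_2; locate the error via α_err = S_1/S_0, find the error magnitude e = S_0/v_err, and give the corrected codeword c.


S = (1, 8, 9), error at position 5, error magnitude e = 5, c = [4, 6, 1, 7, 3].

Step 1: column multipliers v_i = (∏_{j≠i}(α_i − α_j))^{−1} mod 11.
  i = 1 (α = 4): (4−7)(4−5)(4−3)(4−8) = (−3)·(−1)·1·(−4) = −12 ≡ 10, so v_1 = 10^{−1} = 10 (mod 11).
  i = 2 (α = 7): (7−4)(7−5)(7−3)(7−8) = 3·2·4·(−1) = −24 ≡ 9, so v_2 = 9^{−1} = 5 (mod 11).
  i = 3 (α = 5): (5−4)(5−7)(5−3)(5−8) = 1·(−2)·2·(−3) = 12 ≡ 1, so v_3 = 1^{−1} = 1 (mod 11).
  i = 4 (α = 3): (3−4)(3−7)(3−5)(3−8) = (−1)·(−4)·(−2)·(−5) = 40 ≡ 7, so v_4 = 7^{−1} = 8 (mod 11).
  i = 5 (α = 8): (8−4)(8−7)(8−5)(8−3) = 4·1·3·5 = 60 ≡ 5, so v_5 = 5^{−1} = 9 (mod 11).
  v = [10, 5, 1, 8, 9].
Step 2: syndromes of r = [4, 6, 1, 7, 8] (all sums mod 11).
  S_0 = Σ v_i r_i = 10·4 + 5·6 + 1·1 + 8·7 + 9·8 = 199 ≡ 1.
  S_1 = Σ v_i α_i r_i = 10·4·4 + 5·7·6 + 1·5·1 + 8·3·7 + 9·8·8 = 1119 ≡ 8.
  α_i^2 mod 11 = [5, 5, 3, 9, 9].
  S_2 = Σ v_i α_i^2 r_i = 10·5·4 + 5·5·6 + 1·3·1 + 8·9·7 + 9·9·8 = 1505 ≡ 9.
  S = (1, 8, 9) ≠ 0, so r is not a codeword (an error is present).
Step 3: locate the error. For a single error e at position i, S_ℓ = v_i·e·α_i^ℓ, so α_err = S_1/S_0.
  S_0^{−1} = 1^{−1} = 1 (mod 11), so α_err = 8·1 = 8 ≡ 8 = α_5. Error position i = 5.
  Consistency check: S_2/S_1 = 9·7 = 63 ≡ 8 = α_err ✓ (single-error assumption holds).
Step 4: error magnitude e = S_0/v_5 = S_0·∏_{j≠5}(α_5 − α_j) = 1·5 = 5 ≡ 5 (mod 11).
Step 5: correct position 5: c_5 = r_5 − e = 8 − 5 ≡ 3 (mod 11). Hence c = [4, 6, 1, 7, 3].
  Check: interpolating c through the α_i gives m(x) = 5 + 8·x (degree < 2) with m(α_i) = c_i for every i, so c is indeed a codeword.


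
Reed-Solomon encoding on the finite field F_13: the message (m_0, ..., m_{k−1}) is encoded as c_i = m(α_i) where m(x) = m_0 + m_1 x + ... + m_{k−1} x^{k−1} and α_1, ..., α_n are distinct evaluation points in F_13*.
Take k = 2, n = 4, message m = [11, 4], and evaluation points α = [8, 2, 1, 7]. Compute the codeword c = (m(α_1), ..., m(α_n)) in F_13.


c = [4, 6, 2, 0]

Message polynomial: m(x) = 11 + 4·x (mod 13).
For each evaluation point α_i, compute m(α_i) mod 13:
  α_1 = 8: Horner steps 4 → 4, so m(8) = 4.
  α_2 = 2: Horner steps 4 → 6, so m(2) = 6.
  α_3 = 1: Horner steps 4 → 2, so m(1) = 2.
  α_4 = 7: Horner steps 4 → 0, so m(7) = 0.
Codeword c = [4, 6, 2, 0] ∈ F_13^4.


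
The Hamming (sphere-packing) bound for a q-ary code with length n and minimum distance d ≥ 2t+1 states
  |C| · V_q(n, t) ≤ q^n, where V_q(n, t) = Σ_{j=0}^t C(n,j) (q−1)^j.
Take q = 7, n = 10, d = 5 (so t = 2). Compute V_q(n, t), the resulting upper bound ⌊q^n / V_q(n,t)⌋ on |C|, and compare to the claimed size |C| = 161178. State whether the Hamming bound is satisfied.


V_q(n, t) = 1681, q^n = 282475249, Hamming bound = 168040, |C| = 161178 ≤ bound (satisfied).

Step 1: Compute V_q(n, t) = Σ_{j=0}^2 C(n, j) (q−1)^j.
  j = 0: C(10,0)·(6)^0 = 1·1 = 1.
  j = 1: C(10,1)·(6)^1 = 10·6 = 60.
  j = 2: C(10,2)·(6)^2 = 45·36 = 1620.
  V_q(n, t) = 1 + 60 + 1620 = 1681.
Step 2: q^n = 7^10 = 282475249.
Step 3: Hamming bound ⌊q^n / V_q(n,t)⌋ = ⌊282475249/1681⌋ = 168040.
Step 4: Compare |C| = 161178 to 168040: satisfied.
The claimed |C| lies below the Hamming bound.


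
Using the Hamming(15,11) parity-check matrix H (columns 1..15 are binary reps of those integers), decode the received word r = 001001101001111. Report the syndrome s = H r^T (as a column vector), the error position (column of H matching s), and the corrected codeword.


s = (1, 0, 1, 1)^T, error position = 11, corrected codeword c = 001001101011111

Compute s = H r^T mod 2 one row at a time:
  s_1 = 0 + 1 + 0 + 0 + 1 + 1 + 1 + 1 = 5 ≡ 1 (mod 2).
  s_2 = 0 + 0 + 1 + 1 + 1 + 1 + 1 + 1 = 6 ≡ 0 (mod 2).
  s_3 = 0 + 1 + 1 + 1 + 0 + 0 + 1 + 1 = 5 ≡ 1 (mod 2).
  s_4 = 0 + 1 + 0 + 1 + 1 + 0 + 1 + 1 = 5 ≡ 1 (mod 2).
s = (1, 0, 1, 1)^T — this equals column 11 of H (binary 1011), so error is at position 11.
Correct: flip bit 11 of r = 001001101001111 to get c = 001001101011111.


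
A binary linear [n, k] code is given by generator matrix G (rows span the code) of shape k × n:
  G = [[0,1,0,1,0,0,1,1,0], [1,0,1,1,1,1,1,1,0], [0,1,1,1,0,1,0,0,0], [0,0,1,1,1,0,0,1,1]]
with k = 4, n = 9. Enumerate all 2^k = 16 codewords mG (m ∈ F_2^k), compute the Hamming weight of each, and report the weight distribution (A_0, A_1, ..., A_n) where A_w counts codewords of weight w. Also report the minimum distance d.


Weight distribution: A_0 = 1, A_3 = 1, A_4 = 5, A_5 = 6, A_6 = 2, A_7 = 1. Minimum distance d = 3.

Enumerate all 2^4 = 16 messages m ∈ F_2^4.
For each, compute codeword c = mG in F_2^9, then tally its weight.
  m = 0000 → c = 000000000, weight = 0.
  m = 1000 → c = 010100110, weight = 4.
  m = 0100 → c = 101111110, weight = 7.
  m = 1100 → c = 111011000, weight = 5.
  m = 0010 → c = 011101000, weight = 4.
  m = 1010 → c = 001001110, weight = 4.
  m = 0110 → c = 110010110, weight = 5.
  m = 1110 → c = 100110000, weight = 3.
  m = 0001 → c = 001110011, weight = 5.
  m = 1001 → c = 011010101, weight = 5.
  m = 0101 → c = 100001101, weight = 4.
  m = 1101 → c = 110101011, weight = 6.
  m = 0011 → c = 010011011, weight = 5.
  m = 1011 → c = 000111101, weight = 5.
  m = 0111 → c = 111100101, weight = 6.
  m = 1111 → c = 101000011, weight = 4.
Tally weights:
  weight 0: 1 codewords.
  weight 3: 1 codewords.
  weight 4: 5 codewords.
  weight 5: 6 codewords.
  weight 6: 2 codewords.
  weight 7: 1 codewords.
Minimum distance d = smallest w > 0 with A_w > 0 = 3.
Sanity: Σ A_w = 16 = 2^4 = 16 ✓.


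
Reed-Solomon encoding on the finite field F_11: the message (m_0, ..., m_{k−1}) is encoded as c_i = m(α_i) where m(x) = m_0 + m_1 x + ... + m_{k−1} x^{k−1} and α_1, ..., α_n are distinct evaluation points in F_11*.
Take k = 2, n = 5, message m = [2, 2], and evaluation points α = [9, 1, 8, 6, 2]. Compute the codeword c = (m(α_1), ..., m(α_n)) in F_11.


c = [9, 4, 7, 3, 6]

Message polynomial: m(x) = 2 + 2·x (mod 11).
For each evaluation point α_i, compute m(α_i) mod 11:
  α_1 = 9: Horner steps 2 → 9, so m(9) = 9.
  α_2 = 1: Horner steps 2 → 4, so m(1) = 4.
  α_3 = 8: Horner steps 2 → 7, so m(8) = 7.
  α_4 = 6: Horner steps 2 → 3, so m(6) = 3.
  α_5 = 2: Horner steps 2 → 6, so m(2) = 6.
Codeword c = [9, 4, 7, 3, 6] ∈ F_11^5.


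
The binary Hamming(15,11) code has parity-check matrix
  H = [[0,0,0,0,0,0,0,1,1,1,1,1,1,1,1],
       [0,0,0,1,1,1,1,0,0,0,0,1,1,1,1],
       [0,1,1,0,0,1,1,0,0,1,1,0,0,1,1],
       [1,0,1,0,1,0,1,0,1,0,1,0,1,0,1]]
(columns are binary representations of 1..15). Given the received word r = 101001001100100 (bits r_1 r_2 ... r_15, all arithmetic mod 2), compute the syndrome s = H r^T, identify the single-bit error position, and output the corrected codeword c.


s = (1, 0, 1, 0)^T, error position = 10, corrected codeword c = 101001001000100

Compute s = H r^T mod 2 one row at a time:
  s_1 = 0 + 1 + 1 + 0 + 0 + 1 + 0 + 0 = 3 ≡ 1 (mod 2).
  s_2 = 0 + 0 + 1 + 0 + 0 + 1 + 0 + 0 = 2 ≡ 0 (mod 2).
  s_3 = 0 + 1 + 1 + 0 + 1 + 0 + 0 + 0 = 3 ≡ 1 (mod 2).
  s_4 = 1 + 1 + 0 + 0 + 1 + 0 + 1 + 0 = 4 ≡ 0 (mod 2).
s = (1, 0, 1, 0)^T — this equals column 10 of H (binary 1010), so error is at position 10.
Correct: flip bit 10 of r = 101001001100100 to get c = 101001001000100.


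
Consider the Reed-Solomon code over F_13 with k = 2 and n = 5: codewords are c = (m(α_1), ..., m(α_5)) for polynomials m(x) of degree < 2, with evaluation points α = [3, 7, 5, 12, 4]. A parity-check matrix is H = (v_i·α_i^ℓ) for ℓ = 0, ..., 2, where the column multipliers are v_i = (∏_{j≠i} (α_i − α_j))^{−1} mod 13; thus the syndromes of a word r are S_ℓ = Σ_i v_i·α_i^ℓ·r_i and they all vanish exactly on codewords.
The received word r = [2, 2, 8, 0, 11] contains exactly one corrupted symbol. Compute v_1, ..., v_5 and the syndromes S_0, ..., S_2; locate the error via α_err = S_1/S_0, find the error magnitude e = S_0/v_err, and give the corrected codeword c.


S = (2, 6, 5), error at position 1, error magnitude e = 1, c = [1, 2, 8, 0, 11].

Step 1: column multipliers v_i = (∏_{j≠i}(α_i − α_j))^{−1} mod 13.
  i = 1 (α = 3): (3−7)(3−5)(3−12)(3−4) = (−4)·(−2)·(−9)·(−1) = 72 ≡ 7, so v_1 = 7^{−1} = 2 (mod 13).
  i = 2 (α = 7): (7−3)(7−5)(7−12)(7−4) = 4·2·(−5)·3 = −120 ≡ 10, so v_2 = 10^{−1} = 4 (mod 13).
  i = 3 (α = 5): (5−3)(5−7)(5−12)(5−4) = 2·(−2)·(−7)·1 = 28 ≡ 2, so v_3 = 2^{−1} = 7 (mod 13).
  i = 4 (α = 12): (12−3)(12−7)(12−5)(12−4) = 9·5·7·8 = 2520 ≡ 11, so v_4 = 11^{−1} = 6 (mod 13).
  i = 5 (α = 4): (4−3)(4−7)(4−5)(4−12) = 1·(−3)·(−1)·(−8) = −24 ≡ 2, so v_5 = 2^{−1} = 7 (mod 13).
  v = [2, 4, 7, 6, 7].
Step 2: syndromes of r = [2, 2, 8, 0, 11] (all sums mod 13).
  S_0 = Σ v_i r_i = 2·2 + 4·2 + 7·8 + 6·0 + 7·11 = 145 ≡ 2.
  S_1 = Σ v_i α_i r_i = 2·3·2 + 4·7·2 + 7·5·8 + 6·12·0 + 7·4·11 = 656 ≡ 6.
  α_i^2 mod 13 = [9, 10, 12, 1, 3].
  S_2 = Σ v_i α_i^2 r_i = 2·9·2 + 4·10·2 + 7·12·8 + 6·1·0 + 7·3·11 = 1019 ≡ 5.
  S = (2, 6, 5) ≠ 0, so r is not a codeword (an error is present).
Step 3: locate the error. For a single error e at position i, S_ℓ = v_i·e·α_i^ℓ, so α_err = S_1/S_0.
  S_0^{−1} = 2^{−1} = 7 (mod 13), so α_err = 6·7 = 42 ≡ 3 = α_1. Error position i = 1.
  Consistency check: S_2/S_1 = 5·11 = 55 ≡ 3 = α_err ✓ (single-error assumption holds).
Step 4: error magnitude e = S_0/v_1 = S_0·∏_{j≠1}(α_1 − α_j) = 2·7 = 14 ≡ 1 (mod 13).
Step 5: correct position 1: c_1 = r_1 − e = 2 − 1 ≡ 1 (mod 13). Hence c = [1, 2, 8, 0, 11].
  Check: interpolating c through the α_i gives m(x) = 10 + 10·x (degree < 2) with m(α_i) = c_i for every i, so c is indeed a codeword.


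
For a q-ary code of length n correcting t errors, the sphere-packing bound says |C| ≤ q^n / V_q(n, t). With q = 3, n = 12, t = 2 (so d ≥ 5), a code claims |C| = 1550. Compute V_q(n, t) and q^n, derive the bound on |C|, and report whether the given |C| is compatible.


V_q(n, t) = 289, q^n = 531441, Hamming bound = 1838, |C| = 1550 ≤ bound (satisfied).

Step 1: Compute V_q(n, t) = Σ_{j=0}^2 C(n, j) (q−1)^j.
  j = 0: C(12,0)·(2)^0 = 1·1 = 1.
  j = 1: C(12,1)·(2)^1 = 12·2 = 24.
  j = 2: C(12,2)·(2)^2 = 66·4 = 264.
  V_q(n, t) = 1 + 24 + 264 = 289.
Step 2: q^n = 3^12 = 531441.
Step 3: Hamming bound ⌊q^n / V_q(n,t)⌋ = ⌊531441/289⌋ = 1838.
Step 4: Compare |C| = 1550 to 1838: satisfied.
The claimed |C| lies below the Hamming bound.


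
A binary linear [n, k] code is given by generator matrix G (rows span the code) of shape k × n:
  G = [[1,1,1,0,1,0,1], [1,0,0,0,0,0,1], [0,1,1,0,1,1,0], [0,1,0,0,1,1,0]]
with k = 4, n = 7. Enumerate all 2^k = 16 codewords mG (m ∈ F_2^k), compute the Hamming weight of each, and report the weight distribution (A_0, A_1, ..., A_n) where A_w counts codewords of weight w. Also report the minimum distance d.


Weight distribution: A_0 = 1, A_1 = 2, A_2 = 3, A_3 = 4, A_4 = 3, A_5 = 2, A_6 = 1. Minimum distance d = 1.

Enumerate all 2^4 = 16 messages m ∈ F_2^4.
For each, compute codeword c = mG in F_2^7, then tally its weight.
  m = 0000 → c = 0000000, weight = 0.
  m = 1000 → c = 1110101, weight = 5.
  m = 0100 → c = 1000001, weight = 2.
  m = 1100 → c = 0110100, weight = 3.
  m = 0010 → c = 0110110, weight = 4.
  m = 1010 → c = 1000011, weight = 3.
  m = 0110 → c = 1110111, weight = 6.
  m = 1110 → c = 0000010, weight = 1.
  m = 0001 → c = 0100110, weight = 3.
  m = 1001 → c = 1010011, weight = 4.
  m = 0101 → c = 1100111, weight = 5.
  m = 1101 → c = 0010010, weight = 2.
  m = 0011 → c = 0010000, weight = 1.
  m = 1011 → c = 1100101, weight = 4.
  m = 0111 → c = 1010001, weight = 3.
  m = 1111 → c = 0100100, weight = 2.
Tally weights:
  weight 0: 1 codewords.
  weight 1: 2 codewords.
  weight 2: 3 codewords.
  weight 3: 4 codewords.
  weight 4: 3 codewords.
  weight 5: 2 codewords.
  weight 6: 1 codewords.
Minimum distance d = smallest w > 0 with A_w > 0 = 1.
Sanity: Σ A_w = 16 = 2^4 = 16 ✓.


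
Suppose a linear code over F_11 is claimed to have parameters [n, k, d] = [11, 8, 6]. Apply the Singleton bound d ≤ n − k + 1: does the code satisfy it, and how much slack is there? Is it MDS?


Singleton RHS = n − k + 1 = 4, slack = -2, bound violated (no such code; not MDS).

Singleton bound: d ≤ n − k + 1.
Here n = 11, k = 8, so n − k + 1 = 4.
Given d = 6, check d ≤ 4: NO.
Slack = (n − k + 1) − d = -2.
The slack is negative: d = 6 exceeds n − k + 1 = 4 by 2, so the Singleton bound is violated and no linear [11, 8, 6]_11 code can exist. In particular it is not MDS (MDS requires d = n − k + 1 exactly).
Description: the claimed parameters are [11, 8, 6]_11; such a code would be impossible (violates the Singleton bound).


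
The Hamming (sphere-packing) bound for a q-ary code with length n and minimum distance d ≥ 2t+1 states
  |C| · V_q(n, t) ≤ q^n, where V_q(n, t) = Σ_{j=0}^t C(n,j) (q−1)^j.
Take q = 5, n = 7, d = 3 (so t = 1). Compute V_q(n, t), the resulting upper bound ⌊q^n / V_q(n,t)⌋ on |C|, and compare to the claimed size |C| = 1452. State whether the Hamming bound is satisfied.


V_q(n, t) = 29, q^n = 78125, Hamming bound = 2693, |C| = 1452 ≤ bound (satisfied).

Step 1: Compute V_q(n, t) = Σ_{j=0}^1 C(n, j) (q−1)^j.
  j = 0: C(7,0)·(4)^0 = 1·1 = 1.
  j = 1: C(7,1)·(4)^1 = 7·4 = 28.
  V_q(n, t) = 1 + 28 = 29.
Step 2: q^n = 5^7 = 78125.
Step 3: Hamming bound ⌊q^n / V_q(n,t)⌋ = ⌊78125/29⌋ = 2693.
Step 4: Compare |C| = 1452 to 2693: satisfied.
The claimed |C| lies below the Hamming bound.


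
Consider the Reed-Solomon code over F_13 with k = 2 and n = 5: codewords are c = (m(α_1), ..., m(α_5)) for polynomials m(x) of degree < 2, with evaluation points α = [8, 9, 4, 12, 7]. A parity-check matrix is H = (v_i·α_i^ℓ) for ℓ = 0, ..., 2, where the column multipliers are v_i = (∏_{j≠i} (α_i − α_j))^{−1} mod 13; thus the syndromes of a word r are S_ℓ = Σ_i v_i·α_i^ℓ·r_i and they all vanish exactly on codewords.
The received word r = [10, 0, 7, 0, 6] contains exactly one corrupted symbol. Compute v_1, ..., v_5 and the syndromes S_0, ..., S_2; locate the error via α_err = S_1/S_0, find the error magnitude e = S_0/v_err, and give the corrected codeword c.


S = (10, 12, 4), error at position 2, error magnitude e = 12, c = [10, 1, 7, 0, 6].

Step 1: column multipliers v_i = (∏_{j≠i}(α_i − α_j))^{−1} mod 13.
  i = 1 (α = 8): (8−9)(8−4)(8−12)(8−7) = (−1)·4·(−4)·1 = 16 ≡ 3, so v_1 = 3^{−1} = 9 (mod 13).
  i = 2 (α = 9): (9−8)(9−4)(9−12)(9−7) = 1·5·(−3)·2 = −30 ≡ 9, so v_2 = 9^{−1} = 3 (mod 13).
  i = 3 (α = 4): (4−8)(4−9)(4−12)(4−7) = (−4)·(−5)·(−8)·(−3) = 480 ≡ 12, so v_3 = 12^{−1} = 12 (mod 13).
  i = 4 (α = 12): (12−8)(12−9)(12−4)(12−7) = 4·3·8·5 = 480 ≡ 12, so v_4 = 12^{−1} = 12 (mod 13).
  i = 5 (α = 7): (7−8)(7−9)(7−4)(7−12) = (−1)·(−2)·3·(−5) = −30 ≡ 9, so v_5 = 9^{−1} = 3 (mod 13).
  v = [9, 3, 12, 12, 3].
Step 2: syndromes of r = [10, 0, 7, 0, 6] (all sums mod 13).
  S_0 = Σ v_i r_i = 9·10 + 3·0 + 12·7 + 12·0 + 3·6 = 192 ≡ 10.
  S_1 = Σ v_i α_i r_i = 9·8·10 + 3·9·0 + 12·4·7 + 12·12·0 + 3·7·6 = 1182 ≡ 12.
  α_i^2 mod 13 = [12, 3, 3, 1, 10].
  S_2 = Σ v_i α_i^2 r_i = 9·12·10 + 3·3·0 + 12·3·7 + 12·1·0 + 3·10·6 = 1512 ≡ 4.
  S = (10, 12, 4) ≠ 0, so r is not a codeword (an error is present).
Step 3: locate the error. For a single error e at position i, S_ℓ = v_i·e·α_i^ℓ, so α_err = S_1/S_0.
  S_0^{−1} = 10^{−1} = 4 (mod 13), so α_err = 12·4 = 48 ≡ 9 = α_2. Error position i = 2.
  Consistency check: S_2/S_1 = 4·12 = 48 ≡ 9 = α_err ✓ (single-error assumption holds).
Step 4: error magnitude e = S_0/v_2 = S_0·∏_{j≠2}(α_2 − α_j) = 10·9 = 90 ≡ 12 (mod 13).
Step 5: correct position 2: c_2 = r_2 − e = 0 − 12 ≡ 1 (mod 13). Hence c = [10, 1, 7, 0, 6].
  Check: interpolating c through the α_i gives m(x) = 4 + 4·x (degree < 2) with m(α_i) = c_i for every i, so c is indeed a codeword.


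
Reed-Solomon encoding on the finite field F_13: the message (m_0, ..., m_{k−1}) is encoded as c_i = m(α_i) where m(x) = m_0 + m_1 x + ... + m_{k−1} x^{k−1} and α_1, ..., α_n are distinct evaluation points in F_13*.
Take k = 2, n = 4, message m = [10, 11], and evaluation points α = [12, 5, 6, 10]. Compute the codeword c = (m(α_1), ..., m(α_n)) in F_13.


c = [12, 0, 11, 3]

Message polynomial: m(x) = 10 + 11·x (mod 13).
For each evaluation point α_i, compute m(α_i) mod 13:
  α_1 = 12: Horner steps 11 → 12, so m(12) = 12.
  α_2 = 5: Horner steps 11 → 0, so m(5) = 0.
  α_3 = 6: Horner steps 11 → 11, so m(6) = 11.
  α_4 = 10: Horner steps 11 → 3, so m(10) = 3.
Codeword c = [12, 0, 11, 3] ∈ F_13^4.


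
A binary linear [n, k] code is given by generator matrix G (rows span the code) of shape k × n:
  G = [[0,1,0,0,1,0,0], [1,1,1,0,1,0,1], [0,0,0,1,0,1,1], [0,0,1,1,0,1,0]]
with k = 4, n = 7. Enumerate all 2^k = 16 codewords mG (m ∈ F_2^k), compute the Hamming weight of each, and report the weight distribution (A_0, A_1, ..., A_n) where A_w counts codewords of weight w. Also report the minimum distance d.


Weight distribution: A_0 = 1, A_1 = 1, A_2 = 2, A_3 = 4, A_4 = 3, A_5 = 3, A_6 = 2. Minimum distance d = 1.

Enumerate all 2^4 = 16 messages m ∈ F_2^4.
For each, compute codeword c = mG in F_2^7, then tally its weight.
  m = 0000 → c = 0000000, weight = 0.
  m = 1000 → c = 0100100, weight = 2.
  m = 0100 → c = 1110101, weight = 5.
  m = 1100 → c = 1010001, weight = 3.
  m = 0010 → c = 0001011, weight = 3.
  m = 1010 → c = 0101111, weight = 5.
  m = 0110 → c = 1111110, weight = 6.
  m = 1110 → c = 1011010, weight = 4.
  m = 0001 → c = 0011010, weight = 3.
  m = 1001 → c = 0111110, weight = 5.
  m = 0101 → c = 1101111, weight = 6.
  m = 1101 → c = 1001011, weight = 4.
  m = 0011 → c = 0010001, weight = 2.
  m = 1011 → c = 0110101, weight = 4.
  m = 0111 → c = 1100100, weight = 3.
  m = 1111 → c = 1000000, weight = 1.
Tally weights:
  weight 0: 1 codewords.
  weight 1: 1 codewords.
  weight 2: 2 codewords.
  weight 3: 4 codewords.
  weight 4: 3 codewords.
  weight 5: 3 codewords.
  weight 6: 2 codewords.
Minimum distance d = smallest w > 0 with A_w > 0 = 1.
Sanity: Σ A_w = 16 = 2^4 = 16 ✓.


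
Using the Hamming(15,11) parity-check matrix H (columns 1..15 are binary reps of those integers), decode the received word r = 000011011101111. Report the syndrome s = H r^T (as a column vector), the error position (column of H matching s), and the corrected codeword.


s = (1, 0, 0, 0)^T, error position = 8, corrected codeword c = 000011001101111

Compute s = H r^T mod 2 one row at a time:
  s_1 = 1 + 1 + 1 + 0 + 1 + 1 + 1 + 1 = 7 ≡ 1 (mod 2).
  s_2 = 0 + 1 + 1 + 0 + 1 + 1 + 1 + 1 = 6 ≡ 0 (mod 2).
  s_3 = 0 + 0 + 1 + 0 + 1 + 0 + 1 + 1 = 4 ≡ 0 (mod 2).
  s_4 = 0 + 0 + 1 + 0 + 1 + 0 + 1 + 1 = 4 ≡ 0 (mod 2).
s = (1, 0, 0, 0)^T — this equals column 8 of H (binary 1000), so error is at position 8.
Correct: flip bit 8 of r = 000011011101111 to get c = 000011001101111.


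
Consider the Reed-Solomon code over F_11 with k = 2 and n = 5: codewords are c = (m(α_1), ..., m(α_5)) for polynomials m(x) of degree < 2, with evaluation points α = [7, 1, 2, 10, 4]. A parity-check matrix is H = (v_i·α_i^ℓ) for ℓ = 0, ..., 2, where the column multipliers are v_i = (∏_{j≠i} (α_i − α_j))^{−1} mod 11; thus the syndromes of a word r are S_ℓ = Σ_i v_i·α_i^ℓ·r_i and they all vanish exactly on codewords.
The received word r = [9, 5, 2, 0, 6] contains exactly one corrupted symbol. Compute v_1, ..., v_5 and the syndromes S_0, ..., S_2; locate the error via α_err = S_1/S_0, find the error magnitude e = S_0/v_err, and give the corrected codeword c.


S = (6, 2, 8), error at position 5, error magnitude e = 10, c = [9, 5, 2, 0, 7].

Step 1: column multipliers v_i = (∏_{j≠i}(α_i − α_j))^{−1} mod 11.
  i = 1 (α = 7): (7−1)(7−2)(7−10)(7−4) = 6·5·(−3)·3 = −270 ≡ 5, so v_1 = 5^{−1} = 9 (mod 11).
  i = 2 (α = 1): (1−7)(1−2)(1−10)(1−4) = (−6)·(−1)·(−9)·(−3) = 162 ≡ 8, so v_2 = 8^{−1} = 7 (mod 11).
  i = 3 (α = 2): (2−7)(2−1)(2−10)(2−4) = (−5)·1·(−8)·(−2) = −80 ≡ 8, so v_3 = 8^{−1} = 7 (mod 11).
  i = 4 (α = 10): (10−7)(10−1)(10−2)(10−4) = 3·9·8·6 = 1296 ≡ 9, so v_4 = 9^{−1} = 5 (mod 11).
  i = 5 (α = 4): (4−7)(4−1)(4−2)(4−10) = (−3)·3·2·(−6) = 108 ≡ 9, so v_5 = 9^{−1} = 5 (mod 11).
  v = [9, 7, 7, 5, 5].
Step 2: syndromes of r = [9, 5, 2, 0, 6] (all sums mod 11).
  S_0 = Σ v_i r_i = 9·9 + 7·5 + 7·2 + 5·0 + 5·6 = 160 ≡ 6.
  S_1 = Σ v_i α_i r_i = 9·7·9 + 7·1·5 + 7·2·2 + 5·10·0 + 5·4·6 = 750 ≡ 2.
  α_i^2 mod 11 = [5, 1, 4, 1, 5].
  S_2 = Σ v_i α_i^2 r_i = 9·5·9 + 7·1·5 + 7·4·2 + 5·1·0 + 5·5·6 = 646 ≡ 8.
  S = (6, 2, 8) ≠ 0, so r is not a codeword (an error is present).
Step 3: locate the error. For a single error e at position i, S_ℓ = v_i·e·α_i^ℓ, so α_err = S_1/S_0.
  S_0^{−1} = 6^{−1} = 2 (mod 11), so α_err = 2·2 = 4 ≡ 4 = α_5. Error position i = 5.
  Consistency check: S_2/S_1 = 8·6 = 48 ≡ 4 = α_err ✓ (single-error assumption holds).
Step 4: error magnitude e = S_0/v_5 = S_0·∏_{j≠5}(α_5 − α_j) = 6·9 = 54 ≡ 10 (mod 11).
Step 5: correct position 5: c_5 = r_5 − e = 6 − 10 ≡ 7 (mod 11). Hence c = [9, 5, 2, 0, 7].
  Check: interpolating c through the α_i gives m(x) = 8 + 8·x (degree < 2) with m(α_i) = c_i for every i, so c is indeed a codeword.


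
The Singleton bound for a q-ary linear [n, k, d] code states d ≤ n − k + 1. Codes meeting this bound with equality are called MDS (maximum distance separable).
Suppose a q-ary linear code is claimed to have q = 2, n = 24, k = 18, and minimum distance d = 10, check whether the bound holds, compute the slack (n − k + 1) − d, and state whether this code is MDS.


Singleton RHS = n − k + 1 = 7, slack = -3, bound violated (no such code; not MDS).

Singleton bound: d ≤ n − k + 1.
Here n = 24, k = 18, so n − k + 1 = 7.
Given d = 10, check d ≤ 7: NO.
Slack = (n − k + 1) − d = -3.
The slack is negative: d = 10 exceeds n − k + 1 = 7 by 3, so the Singleton bound is violated and no linear [24, 18, 10]_2 code can exist. In particular it is not MDS (MDS requires d = n − k + 1 exactly).
Description: the claimed parameters are [24, 18, 10]_2; such a code would be impossible (violates the Singleton bound).


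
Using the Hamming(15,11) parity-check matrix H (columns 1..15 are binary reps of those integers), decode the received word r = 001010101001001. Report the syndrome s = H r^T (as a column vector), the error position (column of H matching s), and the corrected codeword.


s = (1, 0, 1, 1)^T, error position = 11, corrected codeword c = 001010101011001

Compute s = H r^T mod 2 one row at a time:
  s_1 = 0 + 1 + 0 + 0 + 1 + 0 + 0 + 1 = 3 ≡ 1 (mod 2).
  s_2 = 0 + 1 + 0 + 1 + 1 + 0 + 0 + 1 = 4 ≡ 0 (mod 2).
  s_3 = 0 + 1 + 0 + 1 + 0 + 0 + 0 + 1 = 3 ≡ 1 (mod 2).
  s_4 = 0 + 1 + 1 + 1 + 1 + 0 + 0 + 1 = 5 ≡ 1 (mod 2).
s = (1, 0, 1, 1)^T — this equals column 11 of H (binary 1011), so error is at position 11.
Correct: flip bit 11 of r = 001010101001001 to get c = 001010101011001.


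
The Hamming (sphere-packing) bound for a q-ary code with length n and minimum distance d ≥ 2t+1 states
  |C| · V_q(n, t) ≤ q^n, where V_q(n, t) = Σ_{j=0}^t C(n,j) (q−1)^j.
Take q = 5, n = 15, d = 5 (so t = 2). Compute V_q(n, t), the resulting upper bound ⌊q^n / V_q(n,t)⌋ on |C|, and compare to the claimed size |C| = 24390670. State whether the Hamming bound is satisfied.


V_q(n, t) = 1741, q^n = 30517578125, Hamming bound = 17528764, |C| = 24390670 > bound (violated).

Step 1: Compute V_q(n, t) = Σ_{j=0}^2 C(n, j) (q−1)^j.
  j = 0: C(15,0)·(4)^0 = 1·1 = 1.
  j = 1: C(15,1)·(4)^1 = 15·4 = 60.
  j = 2: C(15,2)·(4)^2 = 105·16 = 1680.
  V_q(n, t) = 1 + 60 + 1680 = 1741.
Step 2: q^n = 5^15 = 30517578125.
Step 3: Hamming bound ⌊q^n / V_q(n,t)⌋ = ⌊30517578125/1741⌋ = 17528764.
Step 4: Compare |C| = 24390670 to 17528764: violated.
The claimed |C| lies above the Hamming bound, so no 5-ary code of length 15 with d ≥ 5 can have 24390670 codewords.


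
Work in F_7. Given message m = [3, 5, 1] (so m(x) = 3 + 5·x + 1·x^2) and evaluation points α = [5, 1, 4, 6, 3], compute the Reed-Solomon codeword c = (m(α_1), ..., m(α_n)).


c = [4, 2, 4, 6, 6]

Message polynomial: m(x) = 3 + 5·x + 1·x^2 (mod 7).
For each evaluation point α_i, compute m(α_i) mod 7:
  α_1 = 5: Horner steps 1 → 3 → 4, so m(5) = 4.
  α_2 = 1: Horner steps 1 → 6 → 2, so m(1) = 2.
  α_3 = 4: Horner steps 1 → 2 → 4, so m(4) = 4.
  α_4 = 6: Horner steps 1 → 4 → 6, so m(6) = 6.
  α_5 = 3: Horner steps 1 → 1 → 6, so m(3) = 6.
Codeword c = [4, 2, 4, 6, 6] ∈ F_7^5.


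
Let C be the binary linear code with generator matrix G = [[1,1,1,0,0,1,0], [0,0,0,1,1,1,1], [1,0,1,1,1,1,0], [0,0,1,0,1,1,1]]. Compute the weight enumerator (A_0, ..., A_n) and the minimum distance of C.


Weight distribution: A_0 = 1, A_2 = 1, A_3 = 6, A_4 = 5, A_5 = 2, A_6 = 1. Minimum distance d = 2.

Enumerate all 2^4 = 16 messages m ∈ F_2^4.
For each, compute codeword c = mG in F_2^7, then tally its weight.
  m = 0000 → c = 0000000, weight = 0.
  m = 1000 → c = 1110010, weight = 4.
  m = 0100 → c = 0001111, weight = 4.
  m = 1100 → c = 1111101, weight = 6.
  m = 0010 → c = 1011110, weight = 5.
  m = 1010 → c = 0101100, weight = 3.
  m = 0110 → c = 1010001, weight = 3.
  m = 1110 → c = 0100011, weight = 3.
  m = 0001 → c = 0010111, weight = 4.
  m = 1001 → c = 1100101, weight = 4.
  m = 0101 → c = 0011000, weight = 2.
  m = 1101 → c = 1101010, weight = 4.
  m = 0011 → c = 1001001, weight = 3.
  m = 1011 → c = 0111011, weight = 5.
  m = 0111 → c = 1000110, weight = 3.
  m = 1111 → c = 0110100, weight = 3.
Tally weights:
  weight 0: 1 codewords.
  weight 2: 1 codewords.
  weight 3: 6 codewords.
  weight 4: 5 codewords.
  weight 5: 2 codewords.
  weight 6: 1 codewords.
Minimum distance d = smallest w > 0 with A_w > 0 = 2.
Sanity: Σ A_w = 16 = 2^4 = 16 ✓.
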